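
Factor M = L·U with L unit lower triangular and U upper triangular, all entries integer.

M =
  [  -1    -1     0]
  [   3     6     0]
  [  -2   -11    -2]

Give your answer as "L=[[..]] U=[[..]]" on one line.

  r1 -= -3·r0 → [0,3,0]
  r2 -= 2·r0 → [0,-9,-2]
  r2 -= -3·r1 → [0,0,-2]

L=[[1,0,0],[-3,1,0],[2,-3,1]] U=[[-1,-1,0],[0,3,0],[0,0,-2]]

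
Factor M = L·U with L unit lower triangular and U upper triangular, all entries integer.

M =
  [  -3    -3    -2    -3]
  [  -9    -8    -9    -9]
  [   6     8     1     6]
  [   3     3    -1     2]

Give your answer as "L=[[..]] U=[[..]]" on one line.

  r1 -= 3·r0 → [0,1,-3,0]
  r2 -= -2·r0 → [0,2,-3,0]
  r3 -= -1·r0 → [0,0,-3,-1]
  r2 -= 2·r1 → [0,0,3,0]
  r3 -= 0·r1 → [0,0,-3,-1]
  r3 -= -1·r2 → [0,0,0,-1]

L=[[1,0,0,0],[3,1,0,0],[-2,2,1,0],[-1,0,-1,1]] U=[[-3,-3,-2,-3],[0,1,-3,0],[0,0,3,0],[0,0,0,-1]]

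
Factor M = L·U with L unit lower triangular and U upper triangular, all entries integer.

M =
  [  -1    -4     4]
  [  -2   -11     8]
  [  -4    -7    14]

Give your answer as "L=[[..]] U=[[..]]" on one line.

  r1 -= 2·r0 → [0,-3,0]
  r2 -= 4·r0 → [0,9,-2]
  r2 -= -3·r1 → [0,0,-2]

L=[[1,0,0],[2,1,0],[4,-3,1]] U=[[-1,-4,4],[0,-3,0],[0,0,-2]]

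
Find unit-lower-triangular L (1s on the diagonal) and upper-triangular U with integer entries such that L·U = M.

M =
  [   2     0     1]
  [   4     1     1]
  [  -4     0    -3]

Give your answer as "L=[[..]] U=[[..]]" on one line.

  r1 -= 2·r0 → [0,1,-1]
  r2 -= -2·r0 → [0,0,-1]
  r2 -= 0·r1 → [0,0,-1]

L=[[1,0,0],[2,1,0],[-2,0,1]] U=[[2,0,1],[0,1,-1],[0,0,-1]]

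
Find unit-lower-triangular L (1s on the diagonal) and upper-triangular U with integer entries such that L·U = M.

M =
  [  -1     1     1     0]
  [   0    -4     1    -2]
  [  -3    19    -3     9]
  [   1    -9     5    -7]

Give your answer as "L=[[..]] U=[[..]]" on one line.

  r1 -= 0·r0 → [0,-4,1,-2]
  r2 -= 3·r0 → [0,16,-6,9]
  r3 -= -1·r0 → [0,-8,6,-7]
  r2 -= -4·r1 → [0,0,-2,1]
  r3 -= 2·r1 → [0,0,4,-3]
  r3 -= -2·r2 → [0,0,0,-1]

L=[[1,0,0,0],[0,1,0,0],[3,-4,1,0],[-1,2,-2,1]] U=[[-1,1,1,0],[0,-4,1,-2],[0,0,-2,1],[0,0,0,-1]]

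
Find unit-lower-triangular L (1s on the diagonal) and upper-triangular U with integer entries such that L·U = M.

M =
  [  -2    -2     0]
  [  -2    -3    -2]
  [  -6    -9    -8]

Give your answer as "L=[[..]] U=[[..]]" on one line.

  row1 -= 1·row0 → [0,-1,-2]
  row2 -= 3·row0 → [0,-3,-8]
  row2 -= 3·row1 → [0,0,-2]

L=[[1,0,0],[1,1,0],[3,3,1]] U=[[-2,-2,0],[0,-1,-2],[0,0,-2]]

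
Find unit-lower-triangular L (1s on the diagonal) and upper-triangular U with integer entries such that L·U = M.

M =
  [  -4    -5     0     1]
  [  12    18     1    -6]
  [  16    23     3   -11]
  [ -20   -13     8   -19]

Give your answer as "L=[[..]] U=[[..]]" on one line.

  row1 -= -3·row0 → [0,3,1,-3]
  row2 -= -4·row0 → [0,3,3,-7]
  row3 -= 5·row0 → [0,12,8,-24]
  row2 -= 1·row1 → [0,0,2,-4]
  row3 -= 4·row1 → [0,0,4,-12]
  row3 -= 2·row2 → [0,0,0,-4]

L=[[1,0,0,0],[-3,1,0,0],[-4,1,1,0],[5,4,2,1]] U=[[-4,-5,0,1],[0,3,1,-3],[0,0,2,-4],[0,0,0,-4]]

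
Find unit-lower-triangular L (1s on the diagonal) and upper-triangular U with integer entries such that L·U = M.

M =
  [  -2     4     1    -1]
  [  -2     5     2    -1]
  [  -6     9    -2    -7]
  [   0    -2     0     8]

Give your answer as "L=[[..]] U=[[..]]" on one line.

L=[[1,0,0,0],[1,1,0,0],[3,-3,1,0],[0,-2,-1,1]] U=[[-2,4,1,-1],[0,1,1,0],[0,0,-2,-4],[0,0,0,4]]

  row1 -= 1·row0 → [0,1,1,0]
  row2 -= 3·row0 → [0,-3,-5,-4]
  row3 -= 0·row0 → [0,-2,0,8]
  row2 -= -3·row1 → [0,0,-2,-4]
  row3 -= -2·row1 → [0,0,2,8]
  row3 -= -1·row2 → [0,0,0,4]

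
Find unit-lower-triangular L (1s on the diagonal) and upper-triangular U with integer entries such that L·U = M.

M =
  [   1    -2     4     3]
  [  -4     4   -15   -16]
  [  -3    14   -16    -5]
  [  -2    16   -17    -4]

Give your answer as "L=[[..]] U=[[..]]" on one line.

  r1 -= -4·r0 → [0,-4,1,-4]
  r2 -= -3·r0 → [0,8,-4,4]
  r3 -= -2·r0 → [0,12,-9,2]
  r2 -= -2·r1 → [0,0,-2,-4]
  r3 -= -3·r1 → [0,0,-6,-10]
  r3 -= 3·r2 → [0,0,0,2]

L=[[1,0,0,0],[-4,1,0,0],[-3,-2,1,0],[-2,-3,3,1]] U=[[1,-2,4,3],[0,-4,1,-4],[0,0,-2,-4],[0,0,0,2]]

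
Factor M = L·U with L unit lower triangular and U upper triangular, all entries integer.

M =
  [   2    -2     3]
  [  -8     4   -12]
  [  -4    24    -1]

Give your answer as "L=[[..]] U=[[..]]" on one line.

  r1 -= -4·r0 → [0,-4,0]
  r2 -= -2·r0 → [0,20,5]
  r2 -= -5·r1 → [0,0,5]

L=[[1,0,0],[-4,1,0],[-2,-5,1]] U=[[2,-2,3],[0,-4,0],[0,0,5]]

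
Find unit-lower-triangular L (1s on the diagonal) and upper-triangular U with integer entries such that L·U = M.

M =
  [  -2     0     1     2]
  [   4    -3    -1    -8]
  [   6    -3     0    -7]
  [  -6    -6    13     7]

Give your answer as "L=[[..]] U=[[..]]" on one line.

L=[[1,0,0,0],[-2,1,0,0],[-3,1,1,0],[3,2,4,1]] U=[[-2,0,1,2],[0,-3,1,-4],[0,0,2,3],[0,0,0,-3]]

  row1 -= -2·row0 → [0,-3,1,-4]
  row2 -= -3·row0 → [0,-3,3,-1]
  row3 -= 3·row0 → [0,-6,10,1]
  row2 -= 1·row1 → [0,0,2,3]
  row3 -= 2·row1 → [0,0,8,9]
  row3 -= 4·row2 → [0,0,0,-3]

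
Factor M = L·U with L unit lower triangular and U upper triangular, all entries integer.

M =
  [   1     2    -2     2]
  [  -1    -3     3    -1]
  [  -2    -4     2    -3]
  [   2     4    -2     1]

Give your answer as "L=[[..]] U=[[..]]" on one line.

  row1 -= -1·row0 → [0,-1,1,1]
  row2 -= -2·row0 → [0,0,-2,1]
  row3 -= 2·row0 → [0,0,2,-3]
  row2 -= 0·row1 → [0,0,-2,1]
  row3 -= 0·row1 → [0,0,2,-3]
  row3 -= -1·row2 → [0,0,0,-2]

L=[[1,0,0,0],[-1,1,0,0],[-2,0,1,0],[2,0,-1,1]] U=[[1,2,-2,2],[0,-1,1,1],[0,0,-2,1],[0,0,0,-2]]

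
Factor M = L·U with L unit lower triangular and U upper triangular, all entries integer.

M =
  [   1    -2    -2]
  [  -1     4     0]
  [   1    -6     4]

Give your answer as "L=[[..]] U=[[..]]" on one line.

  R1 -= -1·R0 → [0,2,-2]
  R2 -= 1·R0 → [0,-4,6]
  R2 -= -2·R1 → [0,0,2]

L=[[1,0,0],[-1,1,0],[1,-2,1]] U=[[1,-2,-2],[0,2,-2],[0,0,2]]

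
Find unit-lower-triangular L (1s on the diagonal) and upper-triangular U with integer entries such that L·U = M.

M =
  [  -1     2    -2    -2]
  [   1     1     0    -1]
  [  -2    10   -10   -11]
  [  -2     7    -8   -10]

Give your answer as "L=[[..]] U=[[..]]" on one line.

L=[[1,0,0,0],[-1,1,0,0],[2,2,1,0],[2,1,1,1]] U=[[-1,2,-2,-2],[0,3,-2,-3],[0,0,-2,-1],[0,0,0,-2]]

  r1 -= -1·r0 → [0,3,-2,-3]
  r2 -= 2·r0 → [0,6,-6,-7]
  r3 -= 2·r0 → [0,3,-4,-6]
  r2 -= 2·r1 → [0,0,-2,-1]
  r3 -= 1·r1 → [0,0,-2,-3]
  r3 -= 1·r2 → [0,0,0,-2]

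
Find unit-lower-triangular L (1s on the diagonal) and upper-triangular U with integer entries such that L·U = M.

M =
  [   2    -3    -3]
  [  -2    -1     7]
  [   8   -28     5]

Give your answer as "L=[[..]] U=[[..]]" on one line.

L=[[1,0,0],[-1,1,0],[4,4,1]] U=[[2,-3,-3],[0,-4,4],[0,0,1]]

  row1 -= -1·row0 → [0,-4,4]
  row2 -= 4·row0 → [0,-16,17]
  row2 -= 4·row1 → [0,0,1]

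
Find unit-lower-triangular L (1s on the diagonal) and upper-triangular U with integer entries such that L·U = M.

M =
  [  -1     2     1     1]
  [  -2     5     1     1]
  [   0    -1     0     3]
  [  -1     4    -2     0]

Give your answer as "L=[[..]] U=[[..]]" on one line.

L=[[1,0,0,0],[2,1,0,0],[0,-1,1,0],[1,2,1,1]] U=[[-1,2,1,1],[0,1,-1,-1],[0,0,-1,2],[0,0,0,-1]]

  r1 -= 2·r0 → [0,1,-1,-1]
  r2 -= 0·r0 → [0,-1,0,3]
  r3 -= 1·r0 → [0,2,-3,-1]
  r2 -= -1·r1 → [0,0,-1,2]
  r3 -= 2·r1 → [0,0,-1,1]
  r3 -= 1·r2 → [0,0,0,-1]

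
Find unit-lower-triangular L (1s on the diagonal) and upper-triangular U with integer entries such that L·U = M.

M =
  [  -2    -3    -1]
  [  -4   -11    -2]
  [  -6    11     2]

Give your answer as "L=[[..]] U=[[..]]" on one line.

  r1 -= 2·r0 → [0,-5,0]
  r2 -= 3·r0 → [0,20,5]
  r2 -= -4·r1 → [0,0,5]

L=[[1,0,0],[2,1,0],[3,-4,1]] U=[[-2,-3,-1],[0,-5,0],[0,0,5]]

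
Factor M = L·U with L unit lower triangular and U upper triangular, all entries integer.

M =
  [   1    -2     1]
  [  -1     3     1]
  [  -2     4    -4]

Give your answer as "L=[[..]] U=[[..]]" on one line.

  R1 -= -1·R0 → [0,1,2]
  R2 -= -2·R0 → [0,0,-2]
  R2 -= 0·R1 → [0,0,-2]

L=[[1,0,0],[-1,1,0],[-2,0,1]] U=[[1,-2,1],[0,1,2],[0,0,-2]]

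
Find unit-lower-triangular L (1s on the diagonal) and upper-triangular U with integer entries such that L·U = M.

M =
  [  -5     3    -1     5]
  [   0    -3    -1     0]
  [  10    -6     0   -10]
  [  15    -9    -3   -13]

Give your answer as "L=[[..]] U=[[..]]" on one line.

L=[[1,0,0,0],[0,1,0,0],[-2,0,1,0],[-3,0,3,1]] U=[[-5,3,-1,5],[0,-3,-1,0],[0,0,-2,0],[0,0,0,2]]

  R1 -= 0·R0 → [0,-3,-1,0]
  R2 -= -2·R0 → [0,0,-2,0]
  R3 -= -3·R0 → [0,0,-6,2]
  R2 -= 0·R1 → [0,0,-2,0]
  R3 -= 0·R1 → [0,0,-6,2]
  R3 -= 3·R2 → [0,0,0,2]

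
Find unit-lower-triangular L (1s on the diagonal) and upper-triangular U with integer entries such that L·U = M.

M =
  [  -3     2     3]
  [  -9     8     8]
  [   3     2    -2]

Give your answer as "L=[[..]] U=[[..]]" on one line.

  r1 -= 3·r0 → [0,2,-1]
  r2 -= -1·r0 → [0,4,1]
  r2 -= 2·r1 → [0,0,3]

L=[[1,0,0],[3,1,0],[-1,2,1]] U=[[-3,2,3],[0,2,-1],[0,0,3]]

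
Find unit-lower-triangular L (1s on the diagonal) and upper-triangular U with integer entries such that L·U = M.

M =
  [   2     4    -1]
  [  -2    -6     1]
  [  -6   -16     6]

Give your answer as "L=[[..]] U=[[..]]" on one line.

L=[[1,0,0],[-1,1,0],[-3,2,1]] U=[[2,4,-1],[0,-2,0],[0,0,3]]

  r1 -= -1·r0 → [0,-2,0]
  r2 -= -3·r0 → [0,-4,3]
  r2 -= 2·r1 → [0,0,3]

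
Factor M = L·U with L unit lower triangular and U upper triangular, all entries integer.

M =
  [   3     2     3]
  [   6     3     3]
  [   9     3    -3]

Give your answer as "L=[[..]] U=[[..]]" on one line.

  r1 -= 2·r0 → [0,-1,-3]
  r2 -= 3·r0 → [0,-3,-12]
  r2 -= 3·r1 → [0,0,-3]

L=[[1,0,0],[2,1,0],[3,3,1]] U=[[3,2,3],[0,-1,-3],[0,0,-3]]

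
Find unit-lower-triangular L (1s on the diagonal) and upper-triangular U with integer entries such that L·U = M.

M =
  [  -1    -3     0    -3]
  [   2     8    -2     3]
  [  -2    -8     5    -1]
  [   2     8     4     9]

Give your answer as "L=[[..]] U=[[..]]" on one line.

L=[[1,0,0,0],[-2,1,0,0],[2,-1,1,0],[-2,1,2,1]] U=[[-1,-3,0,-3],[0,2,-2,-3],[0,0,3,2],[0,0,0,2]]

  row1 -= -2·row0 → [0,2,-2,-3]
  row2 -= 2·row0 → [0,-2,5,5]
  row3 -= -2·row0 → [0,2,4,3]
  row2 -= -1·row1 → [0,0,3,2]
  row3 -= 1·row1 → [0,0,6,6]
  row3 -= 2·row2 → [0,0,0,2]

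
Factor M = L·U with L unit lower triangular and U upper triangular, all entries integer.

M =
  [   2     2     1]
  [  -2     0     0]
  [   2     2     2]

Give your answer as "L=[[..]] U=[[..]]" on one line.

L=[[1,0,0],[-1,1,0],[1,0,1]] U=[[2,2,1],[0,2,1],[0,0,1]]

  R1 -= -1·R0 → [0,2,1]
  R2 -= 1·R0 → [0,0,1]
  R2 -= 0·R1 → [0,0,1]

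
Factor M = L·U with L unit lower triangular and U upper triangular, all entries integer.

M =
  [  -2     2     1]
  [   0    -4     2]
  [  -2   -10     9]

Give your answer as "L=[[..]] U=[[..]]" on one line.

L=[[1,0,0],[0,1,0],[1,3,1]] U=[[-2,2,1],[0,-4,2],[0,0,2]]

  r1 -= 0·r0 → [0,-4,2]
  r2 -= 1·r0 → [0,-12,8]
  r2 -= 3·r1 → [0,0,2]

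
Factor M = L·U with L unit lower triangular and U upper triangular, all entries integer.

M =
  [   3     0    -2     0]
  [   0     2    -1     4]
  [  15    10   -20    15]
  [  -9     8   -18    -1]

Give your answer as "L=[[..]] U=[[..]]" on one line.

L=[[1,0,0,0],[0,1,0,0],[5,5,1,0],[-3,4,4,1]] U=[[3,0,-2,0],[0,2,-1,4],[0,0,-5,-5],[0,0,0,3]]

  row1 -= 0·row0 → [0,2,-1,4]
  row2 -= 5·row0 → [0,10,-10,15]
  row3 -= -3·row0 → [0,8,-24,-1]
  row2 -= 5·row1 → [0,0,-5,-5]
  row3 -= 4·row1 → [0,0,-20,-17]
  row3 -= 4·row2 → [0,0,0,3]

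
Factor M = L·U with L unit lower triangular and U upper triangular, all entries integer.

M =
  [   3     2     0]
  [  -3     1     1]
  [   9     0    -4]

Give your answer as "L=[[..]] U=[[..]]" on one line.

L=[[1,0,0],[-1,1,0],[3,-2,1]] U=[[3,2,0],[0,3,1],[0,0,-2]]

  R1 -= -1·R0 → [0,3,1]
  R2 -= 3·R0 → [0,-6,-4]
  R2 -= -2·R1 → [0,0,-2]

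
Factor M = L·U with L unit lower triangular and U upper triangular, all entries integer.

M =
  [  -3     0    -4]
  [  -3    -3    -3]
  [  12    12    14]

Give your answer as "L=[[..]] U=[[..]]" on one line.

  row1 -= 1·row0 → [0,-3,1]
  row2 -= -4·row0 → [0,12,-2]
  row2 -= -4·row1 → [0,0,2]

L=[[1,0,0],[1,1,0],[-4,-4,1]] U=[[-3,0,-4],[0,-3,1],[0,0,2]]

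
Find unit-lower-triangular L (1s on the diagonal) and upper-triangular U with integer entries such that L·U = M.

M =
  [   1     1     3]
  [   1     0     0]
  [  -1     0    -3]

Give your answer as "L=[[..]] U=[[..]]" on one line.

L=[[1,0,0],[1,1,0],[-1,-1,1]] U=[[1,1,3],[0,-1,-3],[0,0,-3]]

  row1 -= 1·row0 → [0,-1,-3]
  row2 -= -1·row0 → [0,1,0]
  row2 -= -1·row1 → [0,0,-3]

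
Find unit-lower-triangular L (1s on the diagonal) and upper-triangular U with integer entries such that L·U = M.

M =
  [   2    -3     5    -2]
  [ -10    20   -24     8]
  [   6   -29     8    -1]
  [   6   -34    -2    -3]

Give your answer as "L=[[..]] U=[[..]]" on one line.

L=[[1,0,0,0],[-5,1,0,0],[3,-4,1,0],[3,-5,4,1]] U=[[2,-3,5,-2],[0,5,1,-2],[0,0,-3,-3],[0,0,0,5]]

  r1 -= -5·r0 → [0,5,1,-2]
  r2 -= 3·r0 → [0,-20,-7,5]
  r3 -= 3·r0 → [0,-25,-17,3]
  r2 -= -4·r1 → [0,0,-3,-3]
  r3 -= -5·r1 → [0,0,-12,-7]
  r3 -= 4·r2 → [0,0,0,5]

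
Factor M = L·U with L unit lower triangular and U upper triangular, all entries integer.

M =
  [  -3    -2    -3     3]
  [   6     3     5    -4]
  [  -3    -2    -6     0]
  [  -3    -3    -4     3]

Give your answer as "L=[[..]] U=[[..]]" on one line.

L=[[1,0,0,0],[-2,1,0,0],[1,0,1,0],[1,1,0,1]] U=[[-3,-2,-3,3],[0,-1,-1,2],[0,0,-3,-3],[0,0,0,-2]]

  R1 -= -2·R0 → [0,-1,-1,2]
  R2 -= 1·R0 → [0,0,-3,-3]
  R3 -= 1·R0 → [0,-1,-1,0]
  R2 -= 0·R1 → [0,0,-3,-3]
  R3 -= 1·R1 → [0,0,0,-2]
  R3 -= 0·R2 → [0,0,0,-2]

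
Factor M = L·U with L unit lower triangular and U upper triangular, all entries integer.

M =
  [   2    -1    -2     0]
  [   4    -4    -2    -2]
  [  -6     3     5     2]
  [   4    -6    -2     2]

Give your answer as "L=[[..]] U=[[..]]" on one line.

  r1 -= 2·r0 → [0,-2,2,-2]
  r2 -= -3·r0 → [0,0,-1,2]
  r3 -= 2·r0 → [0,-4,2,2]
  r2 -= 0·r1 → [0,0,-1,2]
  r3 -= 2·r1 → [0,0,-2,6]
  r3 -= 2·r2 → [0,0,0,2]

L=[[1,0,0,0],[2,1,0,0],[-3,0,1,0],[2,2,2,1]] U=[[2,-1,-2,0],[0,-2,2,-2],[0,0,-1,2],[0,0,0,2]]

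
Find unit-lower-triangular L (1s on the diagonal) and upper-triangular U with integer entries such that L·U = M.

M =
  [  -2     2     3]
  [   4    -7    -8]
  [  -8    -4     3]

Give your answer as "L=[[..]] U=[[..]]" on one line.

L=[[1,0,0],[-2,1,0],[4,4,1]] U=[[-2,2,3],[0,-3,-2],[0,0,-1]]

  row1 -= -2·row0 → [0,-3,-2]
  row2 -= 4·row0 → [0,-12,-9]
  row2 -= 4·row1 → [0,0,-1]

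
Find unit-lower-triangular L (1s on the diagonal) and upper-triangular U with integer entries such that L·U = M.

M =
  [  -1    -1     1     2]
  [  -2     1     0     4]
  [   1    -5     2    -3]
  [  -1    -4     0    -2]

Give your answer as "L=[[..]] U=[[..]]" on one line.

L=[[1,0,0,0],[2,1,0,0],[-1,-2,1,0],[1,-1,3,1]] U=[[-1,-1,1,2],[0,3,-2,0],[0,0,-1,-1],[0,0,0,-1]]

  R1 -= 2·R0 → [0,3,-2,0]
  R2 -= -1·R0 → [0,-6,3,-1]
  R3 -= 1·R0 → [0,-3,-1,-4]
  R2 -= -2·R1 → [0,0,-1,-1]
  R3 -= -1·R1 → [0,0,-3,-4]
  R3 -= 3·R2 → [0,0,0,-1]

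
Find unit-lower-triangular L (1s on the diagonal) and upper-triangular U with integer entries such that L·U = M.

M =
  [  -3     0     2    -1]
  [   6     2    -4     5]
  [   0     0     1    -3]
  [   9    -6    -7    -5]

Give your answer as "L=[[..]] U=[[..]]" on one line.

L=[[1,0,0,0],[-2,1,0,0],[0,0,1,0],[-3,-3,-1,1]] U=[[-3,0,2,-1],[0,2,0,3],[0,0,1,-3],[0,0,0,-2]]

  row1 -= -2·row0 → [0,2,0,3]
  row2 -= 0·row0 → [0,0,1,-3]
  row3 -= -3·row0 → [0,-6,-1,-8]
  row2 -= 0·row1 → [0,0,1,-3]
  row3 -= -3·row1 → [0,0,-1,1]
  row3 -= -1·row2 → [0,0,0,-2]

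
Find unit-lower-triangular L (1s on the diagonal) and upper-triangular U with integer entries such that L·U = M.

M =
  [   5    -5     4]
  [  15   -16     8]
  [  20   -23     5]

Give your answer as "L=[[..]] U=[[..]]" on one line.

  row1 -= 3·row0 → [0,-1,-4]
  row2 -= 4·row0 → [0,-3,-11]
  row2 -= 3·row1 → [0,0,1]

L=[[1,0,0],[3,1,0],[4,3,1]] U=[[5,-5,4],[0,-1,-4],[0,0,1]]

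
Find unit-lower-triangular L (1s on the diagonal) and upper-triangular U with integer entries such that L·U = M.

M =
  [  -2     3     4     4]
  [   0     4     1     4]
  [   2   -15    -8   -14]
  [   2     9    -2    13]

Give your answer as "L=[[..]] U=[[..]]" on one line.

L=[[1,0,0,0],[0,1,0,0],[-1,-3,1,0],[-1,3,1,1]] U=[[-2,3,4,4],[0,4,1,4],[0,0,-1,2],[0,0,0,3]]

  row1 -= 0·row0 → [0,4,1,4]
  row2 -= -1·row0 → [0,-12,-4,-10]
  row3 -= -1·row0 → [0,12,2,17]
  row2 -= -3·row1 → [0,0,-1,2]
  row3 -= 3·row1 → [0,0,-1,5]
  row3 -= 1·row2 → [0,0,0,3]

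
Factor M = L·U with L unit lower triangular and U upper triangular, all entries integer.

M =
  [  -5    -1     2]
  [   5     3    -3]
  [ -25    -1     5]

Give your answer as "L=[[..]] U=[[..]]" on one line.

  R1 -= -1·R0 → [0,2,-1]
  R2 -= 5·R0 → [0,4,-5]
  R2 -= 2·R1 → [0,0,-3]

L=[[1,0,0],[-1,1,0],[5,2,1]] U=[[-5,-1,2],[0,2,-1],[0,0,-3]]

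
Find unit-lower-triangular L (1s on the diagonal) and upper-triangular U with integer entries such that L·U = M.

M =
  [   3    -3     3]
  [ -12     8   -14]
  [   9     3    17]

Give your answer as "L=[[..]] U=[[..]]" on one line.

  R1 -= -4·R0 → [0,-4,-2]
  R2 -= 3·R0 → [0,12,8]
  R2 -= -3·R1 → [0,0,2]

L=[[1,0,0],[-4,1,0],[3,-3,1]] U=[[3,-3,3],[0,-4,-2],[0,0,2]]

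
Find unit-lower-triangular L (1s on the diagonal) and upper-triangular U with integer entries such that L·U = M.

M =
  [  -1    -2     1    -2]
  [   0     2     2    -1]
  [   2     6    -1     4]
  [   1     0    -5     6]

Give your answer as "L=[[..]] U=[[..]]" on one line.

L=[[1,0,0,0],[0,1,0,0],[-2,1,1,0],[-1,-1,2,1]] U=[[-1,-2,1,-2],[0,2,2,-1],[0,0,-1,1],[0,0,0,1]]

  R1 -= 0·R0 → [0,2,2,-1]
  R2 -= -2·R0 → [0,2,1,0]
  R3 -= -1·R0 → [0,-2,-4,4]
  R2 -= 1·R1 → [0,0,-1,1]
  R3 -= -1·R1 → [0,0,-2,3]
  R3 -= 2·R2 → [0,0,0,1]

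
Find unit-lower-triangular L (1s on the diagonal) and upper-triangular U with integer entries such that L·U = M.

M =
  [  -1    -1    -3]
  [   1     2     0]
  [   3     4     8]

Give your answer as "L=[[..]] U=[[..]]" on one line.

  row1 -= -1·row0 → [0,1,-3]
  row2 -= -3·row0 → [0,1,-1]
  row2 -= 1·row1 → [0,0,2]

L=[[1,0,0],[-1,1,0],[-3,1,1]] U=[[-1,-1,-3],[0,1,-3],[0,0,2]]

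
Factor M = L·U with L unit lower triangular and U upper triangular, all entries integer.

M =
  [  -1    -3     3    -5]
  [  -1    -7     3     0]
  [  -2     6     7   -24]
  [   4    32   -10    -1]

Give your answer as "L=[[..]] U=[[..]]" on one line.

  row1 -= 1·row0 → [0,-4,0,5]
  row2 -= 2·row0 → [0,12,1,-14]
  row3 -= -4·row0 → [0,20,2,-21]
  row2 -= -3·row1 → [0,0,1,1]
  row3 -= -5·row1 → [0,0,2,4]
  row3 -= 2·row2 → [0,0,0,2]

L=[[1,0,0,0],[1,1,0,0],[2,-3,1,0],[-4,-5,2,1]] U=[[-1,-3,3,-5],[0,-4,0,5],[0,0,1,1],[0,0,0,2]]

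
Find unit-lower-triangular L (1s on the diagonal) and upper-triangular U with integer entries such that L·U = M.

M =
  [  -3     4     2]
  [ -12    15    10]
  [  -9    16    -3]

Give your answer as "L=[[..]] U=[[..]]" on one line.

L=[[1,0,0],[4,1,0],[3,-4,1]] U=[[-3,4,2],[0,-1,2],[0,0,-1]]

  r1 -= 4·r0 → [0,-1,2]
  r2 -= 3·r0 → [0,4,-9]
  r2 -= -4·r1 → [0,0,-1]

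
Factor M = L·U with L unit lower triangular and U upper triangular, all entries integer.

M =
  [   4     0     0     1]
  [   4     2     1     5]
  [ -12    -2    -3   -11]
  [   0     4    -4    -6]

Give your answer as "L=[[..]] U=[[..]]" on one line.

L=[[1,0,0,0],[1,1,0,0],[-3,-1,1,0],[0,2,3,1]] U=[[4,0,0,1],[0,2,1,4],[0,0,-2,-4],[0,0,0,-2]]

  R1 -= 1·R0 → [0,2,1,4]
  R2 -= -3·R0 → [0,-2,-3,-8]
  R3 -= 0·R0 → [0,4,-4,-6]
  R2 -= -1·R1 → [0,0,-2,-4]
  R3 -= 2·R1 → [0,0,-6,-14]
  R3 -= 3·R2 → [0,0,0,-2]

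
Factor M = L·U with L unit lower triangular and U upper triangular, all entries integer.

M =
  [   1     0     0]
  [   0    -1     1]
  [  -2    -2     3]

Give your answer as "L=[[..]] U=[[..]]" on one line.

L=[[1,0,0],[0,1,0],[-2,2,1]] U=[[1,0,0],[0,-1,1],[0,0,1]]

  r1 -= 0·r0 → [0,-1,1]
  r2 -= -2·r0 → [0,-2,3]
  r2 -= 2·r1 → [0,0,1]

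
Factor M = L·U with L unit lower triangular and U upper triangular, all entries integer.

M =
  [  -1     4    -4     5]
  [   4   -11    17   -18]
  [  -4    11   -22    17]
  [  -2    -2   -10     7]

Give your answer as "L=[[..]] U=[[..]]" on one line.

  r1 -= -4·r0 → [0,5,1,2]
  r2 -= 4·r0 → [0,-5,-6,-3]
  r3 -= 2·r0 → [0,-10,-2,-3]
  r2 -= -1·r1 → [0,0,-5,-1]
  r3 -= -2·r1 → [0,0,0,1]
  r3 -= 0·r2 → [0,0,0,1]

L=[[1,0,0,0],[-4,1,0,0],[4,-1,1,0],[2,-2,0,1]] U=[[-1,4,-4,5],[0,5,1,2],[0,0,-5,-1],[0,0,0,1]]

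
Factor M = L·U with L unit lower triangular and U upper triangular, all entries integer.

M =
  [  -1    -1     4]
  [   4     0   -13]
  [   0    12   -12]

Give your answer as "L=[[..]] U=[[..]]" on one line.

L=[[1,0,0],[-4,1,0],[0,-3,1]] U=[[-1,-1,4],[0,-4,3],[0,0,-3]]

  row1 -= -4·row0 → [0,-4,3]
  row2 -= 0·row0 → [0,12,-12]
  row2 -= -3·row1 → [0,0,-3]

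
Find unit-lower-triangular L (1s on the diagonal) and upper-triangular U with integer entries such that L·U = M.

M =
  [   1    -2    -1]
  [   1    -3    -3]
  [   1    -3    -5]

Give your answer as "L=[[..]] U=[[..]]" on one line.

  r1 -= 1·r0 → [0,-1,-2]
  r2 -= 1·r0 → [0,-1,-4]
  r2 -= 1·r1 → [0,0,-2]

L=[[1,0,0],[1,1,0],[1,1,1]] U=[[1,-2,-1],[0,-1,-2],[0,0,-2]]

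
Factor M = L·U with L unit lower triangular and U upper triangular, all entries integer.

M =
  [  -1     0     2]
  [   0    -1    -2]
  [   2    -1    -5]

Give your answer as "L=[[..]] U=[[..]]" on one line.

  r1 -= 0·r0 → [0,-1,-2]
  r2 -= -2·r0 → [0,-1,-1]
  r2 -= 1·r1 → [0,0,1]

L=[[1,0,0],[0,1,0],[-2,1,1]] U=[[-1,0,2],[0,-1,-2],[0,0,1]]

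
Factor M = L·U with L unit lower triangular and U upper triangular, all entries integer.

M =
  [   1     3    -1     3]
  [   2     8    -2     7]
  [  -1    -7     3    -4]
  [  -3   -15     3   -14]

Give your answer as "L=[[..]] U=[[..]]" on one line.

L=[[1,0,0,0],[2,1,0,0],[-1,-2,1,0],[-3,-3,0,1]] U=[[1,3,-1,3],[0,2,0,1],[0,0,2,1],[0,0,0,-2]]

  r1 -= 2·r0 → [0,2,0,1]
  r2 -= -1·r0 → [0,-4,2,-1]
  r3 -= -3·r0 → [0,-6,0,-5]
  r2 -= -2·r1 → [0,0,2,1]
  r3 -= -3·r1 → [0,0,0,-2]
  r3 -= 0·r2 → [0,0,0,-2]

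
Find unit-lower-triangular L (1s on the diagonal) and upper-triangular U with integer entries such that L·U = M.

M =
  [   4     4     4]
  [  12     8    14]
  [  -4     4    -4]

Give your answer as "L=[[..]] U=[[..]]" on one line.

L=[[1,0,0],[3,1,0],[-1,-2,1]] U=[[4,4,4],[0,-4,2],[0,0,4]]

  row1 -= 3·row0 → [0,-4,2]
  row2 -= -1·row0 → [0,8,0]
  row2 -= -2·row1 → [0,0,4]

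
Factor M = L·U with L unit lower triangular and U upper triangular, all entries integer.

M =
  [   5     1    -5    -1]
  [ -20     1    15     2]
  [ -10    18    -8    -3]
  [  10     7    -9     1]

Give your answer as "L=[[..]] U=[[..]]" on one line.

  row1 -= -4·row0 → [0,5,-5,-2]
  row2 -= -2·row0 → [0,20,-18,-5]
  row3 -= 2·row0 → [0,5,1,3]
  row2 -= 4·row1 → [0,0,2,3]
  row3 -= 1·row1 → [0,0,6,5]
  row3 -= 3·row2 → [0,0,0,-4]

L=[[1,0,0,0],[-4,1,0,0],[-2,4,1,0],[2,1,3,1]] U=[[5,1,-5,-1],[0,5,-5,-2],[0,0,2,3],[0,0,0,-4]]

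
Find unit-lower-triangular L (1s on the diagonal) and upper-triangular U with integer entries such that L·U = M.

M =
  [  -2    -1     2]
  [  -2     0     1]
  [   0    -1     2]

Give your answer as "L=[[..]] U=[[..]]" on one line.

L=[[1,0,0],[1,1,0],[0,-1,1]] U=[[-2,-1,2],[0,1,-1],[0,0,1]]

  row1 -= 1·row0 → [0,1,-1]
  row2 -= 0·row0 → [0,-1,2]
  row2 -= -1·row1 → [0,0,1]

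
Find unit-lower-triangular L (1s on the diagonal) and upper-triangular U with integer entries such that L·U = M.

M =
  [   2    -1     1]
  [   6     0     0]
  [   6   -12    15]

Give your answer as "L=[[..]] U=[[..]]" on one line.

L=[[1,0,0],[3,1,0],[3,-3,1]] U=[[2,-1,1],[0,3,-3],[0,0,3]]

  r1 -= 3·r0 → [0,3,-3]
  r2 -= 3·r0 → [0,-9,12]
  r2 -= -3·r1 → [0,0,3]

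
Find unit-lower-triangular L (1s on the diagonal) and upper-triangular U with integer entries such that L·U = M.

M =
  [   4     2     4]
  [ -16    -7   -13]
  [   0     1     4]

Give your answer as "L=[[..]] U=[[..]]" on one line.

L=[[1,0,0],[-4,1,0],[0,1,1]] U=[[4,2,4],[0,1,3],[0,0,1]]

  r1 -= -4·r0 → [0,1,3]
  r2 -= 0·r0 → [0,1,4]
  r2 -= 1·r1 → [0,0,1]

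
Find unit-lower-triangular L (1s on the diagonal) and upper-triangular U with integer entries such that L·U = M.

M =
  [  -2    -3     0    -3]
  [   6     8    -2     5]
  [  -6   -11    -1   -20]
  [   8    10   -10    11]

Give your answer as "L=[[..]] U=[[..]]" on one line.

  row1 -= -3·row0 → [0,-1,-2,-4]
  row2 -= 3·row0 → [0,-2,-1,-11]
  row3 -= -4·row0 → [0,-2,-10,-1]
  row2 -= 2·row1 → [0,0,3,-3]
  row3 -= 2·row1 → [0,0,-6,7]
  row3 -= -2·row2 → [0,0,0,1]

L=[[1,0,0,0],[-3,1,0,0],[3,2,1,0],[-4,2,-2,1]] U=[[-2,-3,0,-3],[0,-1,-2,-4],[0,0,3,-3],[0,0,0,1]]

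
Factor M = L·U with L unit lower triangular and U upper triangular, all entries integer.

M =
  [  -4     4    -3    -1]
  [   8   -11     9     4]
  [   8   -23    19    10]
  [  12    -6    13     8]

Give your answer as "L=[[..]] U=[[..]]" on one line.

  row1 -= -2·row0 → [0,-3,3,2]
  row2 -= -2·row0 → [0,-15,13,8]
  row3 -= -3·row0 → [0,6,4,5]
  row2 -= 5·row1 → [0,0,-2,-2]
  row3 -= -2·row1 → [0,0,10,9]
  row3 -= -5·row2 → [0,0,0,-1]

L=[[1,0,0,0],[-2,1,0,0],[-2,5,1,0],[-3,-2,-5,1]] U=[[-4,4,-3,-1],[0,-3,3,2],[0,0,-2,-2],[0,0,0,-1]]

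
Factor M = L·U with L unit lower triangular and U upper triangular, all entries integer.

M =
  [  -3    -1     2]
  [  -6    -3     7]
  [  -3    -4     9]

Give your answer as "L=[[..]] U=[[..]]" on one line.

L=[[1,0,0],[2,1,0],[1,3,1]] U=[[-3,-1,2],[0,-1,3],[0,0,-2]]

  row1 -= 2·row0 → [0,-1,3]
  row2 -= 1·row0 → [0,-3,7]
  row2 -= 3·row1 → [0,0,-2]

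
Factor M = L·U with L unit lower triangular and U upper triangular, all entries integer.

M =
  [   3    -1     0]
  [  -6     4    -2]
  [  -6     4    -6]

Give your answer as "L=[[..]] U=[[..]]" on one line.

L=[[1,0,0],[-2,1,0],[-2,1,1]] U=[[3,-1,0],[0,2,-2],[0,0,-4]]

  r1 -= -2·r0 → [0,2,-2]
  r2 -= -2·r0 → [0,2,-6]
  r2 -= 1·r1 → [0,0,-4]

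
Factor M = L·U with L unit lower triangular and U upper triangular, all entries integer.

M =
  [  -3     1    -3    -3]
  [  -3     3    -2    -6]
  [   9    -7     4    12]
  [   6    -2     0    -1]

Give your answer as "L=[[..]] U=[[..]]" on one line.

L=[[1,0,0,0],[1,1,0,0],[-3,-2,1,0],[-2,0,2,1]] U=[[-3,1,-3,-3],[0,2,1,-3],[0,0,-3,-3],[0,0,0,-1]]

  r1 -= 1·r0 → [0,2,1,-3]
  r2 -= -3·r0 → [0,-4,-5,3]
  r3 -= -2·r0 → [0,0,-6,-7]
  r2 -= -2·r1 → [0,0,-3,-3]
  r3 -= 0·r1 → [0,0,-6,-7]
  r3 -= 2·r2 → [0,0,0,-1]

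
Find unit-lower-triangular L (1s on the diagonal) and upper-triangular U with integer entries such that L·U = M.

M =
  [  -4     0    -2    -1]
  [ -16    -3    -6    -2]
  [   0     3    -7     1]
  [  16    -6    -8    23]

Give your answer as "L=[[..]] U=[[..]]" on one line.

  R1 -= 4·R0 → [0,-3,2,2]
  R2 -= 0·R0 → [0,3,-7,1]
  R3 -= -4·R0 → [0,-6,-16,19]
  R2 -= -1·R1 → [0,0,-5,3]
  R3 -= 2·R1 → [0,0,-20,15]
  R3 -= 4·R2 → [0,0,0,3]

L=[[1,0,0,0],[4,1,0,0],[0,-1,1,0],[-4,2,4,1]] U=[[-4,0,-2,-1],[0,-3,2,2],[0,0,-5,3],[0,0,0,3]]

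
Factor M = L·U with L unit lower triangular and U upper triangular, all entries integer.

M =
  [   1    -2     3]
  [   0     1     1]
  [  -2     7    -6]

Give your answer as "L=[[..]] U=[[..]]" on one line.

  R1 -= 0·R0 → [0,1,1]
  R2 -= -2·R0 → [0,3,0]
  R2 -= 3·R1 → [0,0,-3]

L=[[1,0,0],[0,1,0],[-2,3,1]] U=[[1,-2,3],[0,1,1],[0,0,-3]]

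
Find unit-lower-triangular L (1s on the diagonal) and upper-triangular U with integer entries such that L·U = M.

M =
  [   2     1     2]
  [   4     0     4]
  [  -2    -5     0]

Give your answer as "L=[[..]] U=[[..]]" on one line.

  row1 -= 2·row0 → [0,-2,0]
  row2 -= -1·row0 → [0,-4,2]
  row2 -= 2·row1 → [0,0,2]

L=[[1,0,0],[2,1,0],[-1,2,1]] U=[[2,1,2],[0,-2,0],[0,0,2]]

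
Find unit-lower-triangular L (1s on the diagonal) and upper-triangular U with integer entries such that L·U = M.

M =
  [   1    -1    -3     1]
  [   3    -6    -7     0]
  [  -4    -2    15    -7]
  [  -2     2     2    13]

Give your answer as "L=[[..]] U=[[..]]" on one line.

L=[[1,0,0,0],[3,1,0,0],[-4,2,1,0],[-2,0,4,1]] U=[[1,-1,-3,1],[0,-3,2,-3],[0,0,-1,3],[0,0,0,3]]

  R1 -= 3·R0 → [0,-3,2,-3]
  R2 -= -4·R0 → [0,-6,3,-3]
  R3 -= -2·R0 → [0,0,-4,15]
  R2 -= 2·R1 → [0,0,-1,3]
  R3 -= 0·R1 → [0,0,-4,15]
  R3 -= 4·R2 → [0,0,0,3]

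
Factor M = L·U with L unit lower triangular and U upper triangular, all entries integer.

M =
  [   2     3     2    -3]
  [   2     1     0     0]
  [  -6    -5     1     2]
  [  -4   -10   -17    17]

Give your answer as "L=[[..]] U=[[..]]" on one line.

L=[[1,0,0,0],[1,1,0,0],[-3,-2,1,0],[-2,2,-3,1]] U=[[2,3,2,-3],[0,-2,-2,3],[0,0,3,-1],[0,0,0,2]]

  R1 -= 1·R0 → [0,-2,-2,3]
  R2 -= -3·R0 → [0,4,7,-7]
  R3 -= -2·R0 → [0,-4,-13,11]
  R2 -= -2·R1 → [0,0,3,-1]
  R3 -= 2·R1 → [0,0,-9,5]
  R3 -= -3·R2 → [0,0,0,2]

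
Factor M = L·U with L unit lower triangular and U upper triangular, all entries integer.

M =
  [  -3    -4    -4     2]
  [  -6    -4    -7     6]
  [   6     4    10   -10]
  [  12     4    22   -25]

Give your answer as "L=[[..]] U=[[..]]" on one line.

L=[[1,0,0,0],[2,1,0,0],[-2,-1,1,0],[-4,-3,3,1]] U=[[-3,-4,-4,2],[0,4,1,2],[0,0,3,-4],[0,0,0,1]]

  row1 -= 2·row0 → [0,4,1,2]
  row2 -= -2·row0 → [0,-4,2,-6]
  row3 -= -4·row0 → [0,-12,6,-17]
  row2 -= -1·row1 → [0,0,3,-4]
  row3 -= -3·row1 → [0,0,9,-11]
  row3 -= 3·row2 → [0,0,0,1]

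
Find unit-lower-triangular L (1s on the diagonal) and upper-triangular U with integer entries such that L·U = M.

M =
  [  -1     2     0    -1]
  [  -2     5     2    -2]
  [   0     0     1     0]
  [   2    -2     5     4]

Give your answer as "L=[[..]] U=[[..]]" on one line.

  r1 -= 2·r0 → [0,1,2,0]
  r2 -= 0·r0 → [0,0,1,0]
  r3 -= -2·r0 → [0,2,5,2]
  r2 -= 0·r1 → [0,0,1,0]
  r3 -= 2·r1 → [0,0,1,2]
  r3 -= 1·r2 → [0,0,0,2]

L=[[1,0,0,0],[2,1,0,0],[0,0,1,0],[-2,2,1,1]] U=[[-1,2,0,-1],[0,1,2,0],[0,0,1,0],[0,0,0,2]]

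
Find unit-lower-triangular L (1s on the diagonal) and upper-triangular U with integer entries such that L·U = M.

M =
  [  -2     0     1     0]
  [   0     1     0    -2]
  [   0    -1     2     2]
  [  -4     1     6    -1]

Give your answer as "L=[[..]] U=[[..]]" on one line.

L=[[1,0,0,0],[0,1,0,0],[0,-1,1,0],[2,1,2,1]] U=[[-2,0,1,0],[0,1,0,-2],[0,0,2,0],[0,0,0,1]]

  row1 -= 0·row0 → [0,1,0,-2]
  row2 -= 0·row0 → [0,-1,2,2]
  row3 -= 2·row0 → [0,1,4,-1]
  row2 -= -1·row1 → [0,0,2,0]
  row3 -= 1·row1 → [0,0,4,1]
  row3 -= 2·row2 → [0,0,0,1]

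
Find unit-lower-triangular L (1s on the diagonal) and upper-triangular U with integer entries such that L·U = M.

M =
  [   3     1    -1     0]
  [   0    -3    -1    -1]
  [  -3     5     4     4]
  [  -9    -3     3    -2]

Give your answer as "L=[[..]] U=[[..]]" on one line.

L=[[1,0,0,0],[0,1,0,0],[-1,-2,1,0],[-3,0,0,1]] U=[[3,1,-1,0],[0,-3,-1,-1],[0,0,1,2],[0,0,0,-2]]

  R1 -= 0·R0 → [0,-3,-1,-1]
  R2 -= -1·R0 → [0,6,3,4]
  R3 -= -3·R0 → [0,0,0,-2]
  R2 -= -2·R1 → [0,0,1,2]
  R3 -= 0·R1 → [0,0,0,-2]
  R3 -= 0·R2 → [0,0,0,-2]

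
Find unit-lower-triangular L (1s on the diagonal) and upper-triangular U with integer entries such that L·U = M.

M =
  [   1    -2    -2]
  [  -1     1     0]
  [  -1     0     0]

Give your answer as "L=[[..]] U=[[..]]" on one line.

  R1 -= -1·R0 → [0,-1,-2]
  R2 -= -1·R0 → [0,-2,-2]
  R2 -= 2·R1 → [0,0,2]

L=[[1,0,0],[-1,1,0],[-1,2,1]] U=[[1,-2,-2],[0,-1,-2],[0,0,2]]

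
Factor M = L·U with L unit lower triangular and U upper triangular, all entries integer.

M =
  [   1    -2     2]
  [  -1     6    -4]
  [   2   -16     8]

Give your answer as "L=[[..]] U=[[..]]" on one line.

  r1 -= -1·r0 → [0,4,-2]
  r2 -= 2·r0 → [0,-12,4]
  r2 -= -3·r1 → [0,0,-2]

L=[[1,0,0],[-1,1,0],[2,-3,1]] U=[[1,-2,2],[0,4,-2],[0,0,-2]]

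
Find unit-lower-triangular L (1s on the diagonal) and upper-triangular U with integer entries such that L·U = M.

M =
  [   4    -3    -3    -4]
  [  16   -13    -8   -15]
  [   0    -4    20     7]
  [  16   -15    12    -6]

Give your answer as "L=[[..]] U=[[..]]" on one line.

  row1 -= 4·row0 → [0,-1,4,1]
  row2 -= 0·row0 → [0,-4,20,7]
  row3 -= 4·row0 → [0,-3,24,10]
  row2 -= 4·row1 → [0,0,4,3]
  row3 -= 3·row1 → [0,0,12,7]
  row3 -= 3·row2 → [0,0,0,-2]

L=[[1,0,0,0],[4,1,0,0],[0,4,1,0],[4,3,3,1]] U=[[4,-3,-3,-4],[0,-1,4,1],[0,0,4,3],[0,0,0,-2]]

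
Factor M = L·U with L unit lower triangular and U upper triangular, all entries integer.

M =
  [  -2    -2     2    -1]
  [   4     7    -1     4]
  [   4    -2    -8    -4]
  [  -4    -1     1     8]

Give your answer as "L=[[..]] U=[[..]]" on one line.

  row1 -= -2·row0 → [0,3,3,2]
  row2 -= -2·row0 → [0,-6,-4,-6]
  row3 -= 2·row0 → [0,3,-3,10]
  row2 -= -2·row1 → [0,0,2,-2]
  row3 -= 1·row1 → [0,0,-6,8]
  row3 -= -3·row2 → [0,0,0,2]

L=[[1,0,0,0],[-2,1,0,0],[-2,-2,1,0],[2,1,-3,1]] U=[[-2,-2,2,-1],[0,3,3,2],[0,0,2,-2],[0,0,0,2]]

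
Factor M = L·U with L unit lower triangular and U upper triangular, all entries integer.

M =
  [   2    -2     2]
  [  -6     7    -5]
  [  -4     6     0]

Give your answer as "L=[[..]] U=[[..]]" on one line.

  R1 -= -3·R0 → [0,1,1]
  R2 -= -2·R0 → [0,2,4]
  R2 -= 2·R1 → [0,0,2]

L=[[1,0,0],[-3,1,0],[-2,2,1]] U=[[2,-2,2],[0,1,1],[0,0,2]]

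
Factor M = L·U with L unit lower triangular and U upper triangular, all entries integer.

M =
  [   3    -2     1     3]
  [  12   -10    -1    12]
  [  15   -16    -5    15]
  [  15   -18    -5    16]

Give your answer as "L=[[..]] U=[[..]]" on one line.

L=[[1,0,0,0],[4,1,0,0],[5,3,1,0],[5,4,2,1]] U=[[3,-2,1,3],[0,-2,-5,0],[0,0,5,0],[0,0,0,1]]

  R1 -= 4·R0 → [0,-2,-5,0]
  R2 -= 5·R0 → [0,-6,-10,0]
  R3 -= 5·R0 → [0,-8,-10,1]
  R2 -= 3·R1 → [0,0,5,0]
  R3 -= 4·R1 → [0,0,10,1]
  R3 -= 2·R2 → [0,0,0,1]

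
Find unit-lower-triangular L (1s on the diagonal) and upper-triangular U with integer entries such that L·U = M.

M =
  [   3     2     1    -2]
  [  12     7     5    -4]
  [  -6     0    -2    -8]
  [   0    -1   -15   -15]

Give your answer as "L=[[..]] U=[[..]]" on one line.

  R1 -= 4·R0 → [0,-1,1,4]
  R2 -= -2·R0 → [0,4,0,-12]
  R3 -= 0·R0 → [0,-1,-15,-15]
  R2 -= -4·R1 → [0,0,4,4]
  R3 -= 1·R1 → [0,0,-16,-19]
  R3 -= -4·R2 → [0,0,0,-3]

L=[[1,0,0,0],[4,1,0,0],[-2,-4,1,0],[0,1,-4,1]] U=[[3,2,1,-2],[0,-1,1,4],[0,0,4,4],[0,0,0,-3]]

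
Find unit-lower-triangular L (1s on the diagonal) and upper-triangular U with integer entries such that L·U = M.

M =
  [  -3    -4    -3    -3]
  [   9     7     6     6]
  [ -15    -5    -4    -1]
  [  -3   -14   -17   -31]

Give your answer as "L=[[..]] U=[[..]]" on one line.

  r1 -= -3·r0 → [0,-5,-3,-3]
  r2 -= 5·r0 → [0,15,11,14]
  r3 -= 1·r0 → [0,-10,-14,-28]
  r2 -= -3·r1 → [0,0,2,5]
  r3 -= 2·r1 → [0,0,-8,-22]
  r3 -= -4·r2 → [0,0,0,-2]

L=[[1,0,0,0],[-3,1,0,0],[5,-3,1,0],[1,2,-4,1]] U=[[-3,-4,-3,-3],[0,-5,-3,-3],[0,0,2,5],[0,0,0,-2]]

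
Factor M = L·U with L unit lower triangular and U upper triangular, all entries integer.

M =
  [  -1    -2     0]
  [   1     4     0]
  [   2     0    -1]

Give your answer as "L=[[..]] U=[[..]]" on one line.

L=[[1,0,0],[-1,1,0],[-2,-2,1]] U=[[-1,-2,0],[0,2,0],[0,0,-1]]

  R1 -= -1·R0 → [0,2,0]
  R2 -= -2·R0 → [0,-4,-1]
  R2 -= -2·R1 → [0,0,-1]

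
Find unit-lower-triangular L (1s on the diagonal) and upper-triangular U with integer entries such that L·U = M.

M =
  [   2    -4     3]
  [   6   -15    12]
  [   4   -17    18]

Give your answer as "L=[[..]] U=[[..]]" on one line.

  r1 -= 3·r0 → [0,-3,3]
  r2 -= 2·r0 → [0,-9,12]
  r2 -= 3·r1 → [0,0,3]

L=[[1,0,0],[3,1,0],[2,3,1]] U=[[2,-4,3],[0,-3,3],[0,0,3]]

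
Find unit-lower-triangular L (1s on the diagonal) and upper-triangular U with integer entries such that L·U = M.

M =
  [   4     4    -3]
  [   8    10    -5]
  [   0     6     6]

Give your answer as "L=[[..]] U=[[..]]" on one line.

  r1 -= 2·r0 → [0,2,1]
  r2 -= 0·r0 → [0,6,6]
  r2 -= 3·r1 → [0,0,3]

L=[[1,0,0],[2,1,0],[0,3,1]] U=[[4,4,-3],[0,2,1],[0,0,3]]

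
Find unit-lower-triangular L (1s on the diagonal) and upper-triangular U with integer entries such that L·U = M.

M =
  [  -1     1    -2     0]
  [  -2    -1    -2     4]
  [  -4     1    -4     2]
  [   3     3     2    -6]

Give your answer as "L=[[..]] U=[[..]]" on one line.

L=[[1,0,0,0],[2,1,0,0],[4,1,1,0],[-3,-2,0,1]] U=[[-1,1,-2,0],[0,-3,2,4],[0,0,2,-2],[0,0,0,2]]

  row1 -= 2·row0 → [0,-3,2,4]
  row2 -= 4·row0 → [0,-3,4,2]
  row3 -= -3·row0 → [0,6,-4,-6]
  row2 -= 1·row1 → [0,0,2,-2]
  row3 -= -2·row1 → [0,0,0,2]
  row3 -= 0·row2 → [0,0,0,2]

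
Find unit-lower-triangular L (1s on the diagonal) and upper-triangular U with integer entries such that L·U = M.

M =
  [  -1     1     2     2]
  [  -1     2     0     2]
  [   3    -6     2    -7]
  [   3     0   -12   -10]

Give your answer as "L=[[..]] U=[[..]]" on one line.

L=[[1,0,0,0],[1,1,0,0],[-3,-3,1,0],[-3,3,0,1]] U=[[-1,1,2,2],[0,1,-2,0],[0,0,2,-1],[0,0,0,-4]]

  R1 -= 1·R0 → [0,1,-2,0]
  R2 -= -3·R0 → [0,-3,8,-1]
  R3 -= -3·R0 → [0,3,-6,-4]
  R2 -= -3·R1 → [0,0,2,-1]
  R3 -= 3·R1 → [0,0,0,-4]
  R3 -= 0·R2 → [0,0,0,-4]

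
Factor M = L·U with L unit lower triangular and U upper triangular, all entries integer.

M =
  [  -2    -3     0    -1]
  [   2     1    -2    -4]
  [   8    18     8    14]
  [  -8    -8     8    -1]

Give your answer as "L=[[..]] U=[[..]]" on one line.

L=[[1,0,0,0],[-1,1,0,0],[-4,-3,1,0],[4,-2,2,1]] U=[[-2,-3,0,-1],[0,-2,-2,-5],[0,0,2,-5],[0,0,0,3]]

  R1 -= -1·R0 → [0,-2,-2,-5]
  R2 -= -4·R0 → [0,6,8,10]
  R3 -= 4·R0 → [0,4,8,3]
  R2 -= -3·R1 → [0,0,2,-5]
  R3 -= -2·R1 → [0,0,4,-7]
  R3 -= 2·R2 → [0,0,0,3]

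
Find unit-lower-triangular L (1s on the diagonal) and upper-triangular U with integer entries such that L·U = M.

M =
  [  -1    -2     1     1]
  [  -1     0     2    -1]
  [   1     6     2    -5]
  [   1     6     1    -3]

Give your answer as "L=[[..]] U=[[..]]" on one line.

L=[[1,0,0,0],[1,1,0,0],[-1,2,1,0],[-1,2,0,1]] U=[[-1,-2,1,1],[0,2,1,-2],[0,0,1,0],[0,0,0,2]]

  row1 -= 1·row0 → [0,2,1,-2]
  row2 -= -1·row0 → [0,4,3,-4]
  row3 -= -1·row0 → [0,4,2,-2]
  row2 -= 2·row1 → [0,0,1,0]
  row3 -= 2·row1 → [0,0,0,2]
  row3 -= 0·row2 → [0,0,0,2]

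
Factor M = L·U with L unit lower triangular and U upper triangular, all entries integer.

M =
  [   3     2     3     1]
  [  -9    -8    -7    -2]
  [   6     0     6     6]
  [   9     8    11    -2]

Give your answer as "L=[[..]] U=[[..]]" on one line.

  row1 -= -3·row0 → [0,-2,2,1]
  row2 -= 2·row0 → [0,-4,0,4]
  row3 -= 3·row0 → [0,2,2,-5]
  row2 -= 2·row1 → [0,0,-4,2]
  row3 -= -1·row1 → [0,0,4,-4]
  row3 -= -1·row2 → [0,0,0,-2]

L=[[1,0,0,0],[-3,1,0,0],[2,2,1,0],[3,-1,-1,1]] U=[[3,2,3,1],[0,-2,2,1],[0,0,-4,2],[0,0,0,-2]]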